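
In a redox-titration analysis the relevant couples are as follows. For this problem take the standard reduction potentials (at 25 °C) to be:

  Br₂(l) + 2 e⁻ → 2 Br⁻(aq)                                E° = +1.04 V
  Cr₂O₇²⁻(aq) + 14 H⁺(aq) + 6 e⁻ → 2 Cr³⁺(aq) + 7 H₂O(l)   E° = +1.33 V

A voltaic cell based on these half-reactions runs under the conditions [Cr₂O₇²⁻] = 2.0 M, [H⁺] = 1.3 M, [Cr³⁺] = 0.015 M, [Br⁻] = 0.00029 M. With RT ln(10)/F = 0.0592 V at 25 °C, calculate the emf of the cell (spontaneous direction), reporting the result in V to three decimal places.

+0.135 V

Cr₂O₇²⁻/Cr³⁺ is the cathode (higher E°), Br₂/Br⁻ the anode: E°cell = +1.33 − (+1.04) = +0.29 V, n = 6.
Overall: Cr₂O₇²⁻(aq) + 14 H⁺(aq) + 6 Br⁻(aq) → 2 Cr³⁺(aq) + 7 H₂O(l) + 3 Br₂(l)
Q = [Cr³⁺]^2 / ([Cr₂O₇²⁻]·[H⁺]^14·[Br⁻]^6); log Q = 15.682.
E = E° − (0.0592/n) log Q = +0.29 − (0.0592/6)(15.682) = +0.135 V.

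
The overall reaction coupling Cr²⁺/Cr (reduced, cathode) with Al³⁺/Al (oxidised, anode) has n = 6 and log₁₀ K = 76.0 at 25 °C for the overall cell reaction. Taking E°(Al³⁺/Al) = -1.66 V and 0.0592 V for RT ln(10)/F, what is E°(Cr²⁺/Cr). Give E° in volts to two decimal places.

E°cell = (0.0592/n)·log K = (0.0592/6)(76.0) = +0.750 V.
Since Cr²⁺/Cr is the cathode and Al³⁺/Al the anode, E°cell = E°(Cr²⁺/Cr) − E°(Al³⁺/Al).
So E°(Cr²⁺/Cr) = E°cell + E°(Al³⁺/Al) = +0.750 + (-1.66) = -0.91 V.

-0.91 V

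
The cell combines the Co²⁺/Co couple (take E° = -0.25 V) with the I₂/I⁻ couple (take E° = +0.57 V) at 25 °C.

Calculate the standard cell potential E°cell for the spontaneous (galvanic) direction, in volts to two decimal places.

+0.82 V

The I₂/I⁻ couple has the higher reduction potential, so it is the cathode; Co²⁺/Co is oxidised at the anode.
E°cell = E°(cathode) − E°(anode) = (+0.57) − (-0.25) = +0.82 V.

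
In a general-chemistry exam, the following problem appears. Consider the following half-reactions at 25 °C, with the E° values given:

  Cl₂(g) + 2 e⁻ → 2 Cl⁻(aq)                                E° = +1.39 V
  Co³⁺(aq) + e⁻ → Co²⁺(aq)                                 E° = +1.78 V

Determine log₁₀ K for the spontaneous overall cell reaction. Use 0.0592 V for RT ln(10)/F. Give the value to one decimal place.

Cathode: Co³⁺/Co²⁺; anode: Cl₂/Cl⁻. E°cell = +0.39 V, n = 2.
log K = nE°cell / 0.0592 = (2)(+0.39) / 0.0592 = 13.2.

13.2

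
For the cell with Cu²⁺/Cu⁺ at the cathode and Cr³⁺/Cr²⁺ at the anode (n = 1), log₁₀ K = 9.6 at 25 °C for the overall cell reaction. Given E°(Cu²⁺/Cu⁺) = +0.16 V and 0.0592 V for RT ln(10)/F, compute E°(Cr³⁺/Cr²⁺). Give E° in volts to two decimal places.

E°cell = (0.0592/n)·log K = (0.0592/1)(9.6) = +0.568 V.
Since Cu²⁺/Cu⁺ is the cathode and Cr³⁺/Cr²⁺ the anode, E°cell = E°(Cu²⁺/Cu⁺) − E°(Cr³⁺/Cr²⁺).
So E°(Cr³⁺/Cr²⁺) = E°(Cu²⁺/Cu⁺) − E°cell = (+0.16) − (+0.568) = -0.41 V.

-0.41 V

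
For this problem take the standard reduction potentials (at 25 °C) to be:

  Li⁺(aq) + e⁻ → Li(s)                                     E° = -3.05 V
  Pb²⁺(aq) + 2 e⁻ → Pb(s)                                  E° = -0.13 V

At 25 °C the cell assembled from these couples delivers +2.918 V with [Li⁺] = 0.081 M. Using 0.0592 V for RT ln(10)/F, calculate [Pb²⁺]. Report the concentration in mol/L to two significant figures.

Pb²⁺/Pb is the cathode, Li⁺/Li the anode: E°cell = +2.92 V, n = 2.
Overall reaction: Pb²⁺(aq) + 2 Li(s) → Pb(s) + 2 Li⁺(aq); Q = [Li⁺]^2/[Pb²⁺]^1.
From E = E° − (0.0592/n) log Q: log Q = (E° − E)·n/0.0592 = (+2.92 − (+2.918))·2/0.0592 = 0.0676.
So 1·log[Pb²⁺] = 2·log(0.081) − log Q = -2.1830 − (0.0676) = -2.2506; [Pb²⁺] = 10^(-2.2506) ≈ 0.0056 M.

0.0056 M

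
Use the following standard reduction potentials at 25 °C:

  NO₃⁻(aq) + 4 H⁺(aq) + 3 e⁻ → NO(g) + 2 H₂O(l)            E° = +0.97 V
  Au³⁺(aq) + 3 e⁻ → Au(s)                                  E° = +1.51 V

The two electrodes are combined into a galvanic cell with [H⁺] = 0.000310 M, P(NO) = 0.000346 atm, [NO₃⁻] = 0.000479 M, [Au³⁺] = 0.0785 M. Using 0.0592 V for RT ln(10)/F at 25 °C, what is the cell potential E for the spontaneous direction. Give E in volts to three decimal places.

Au³⁺/Au is the cathode (higher E°), NO₃⁻/NO the anode: E°cell = +1.51 − (+0.97) = +0.54 V, n = 3.
Overall: Au³⁺(aq) + NO(g) + 2 H₂O(l) → Au(s) + NO₃⁻(aq) + 4 H⁺(aq)
Q = [NO₃⁻]·[H⁺]^4 / ([Au³⁺]·P(NO)); log Q = -12.788.
E = E° − (0.0592/n) log Q = +0.54 − (0.0592/3)(-12.788) = +0.792 V.

+0.792 V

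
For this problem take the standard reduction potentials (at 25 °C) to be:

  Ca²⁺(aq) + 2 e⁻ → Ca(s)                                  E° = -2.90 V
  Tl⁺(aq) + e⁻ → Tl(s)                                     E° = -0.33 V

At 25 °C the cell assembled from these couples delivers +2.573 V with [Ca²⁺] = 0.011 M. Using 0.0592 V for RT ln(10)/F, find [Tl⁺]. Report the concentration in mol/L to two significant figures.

Tl⁺/Tl is the cathode, Ca²⁺/Ca the anode: E°cell = +2.57 V, n = 2.
Overall reaction: 2 Tl⁺(aq) + Ca(s) → 2 Tl(s) + Ca²⁺(aq); Q = [Ca²⁺]^1/[Tl⁺]^2.
From E = E° − (0.0592/n) log Q: log Q = (E° − E)·n/0.0592 = (+2.57 − (+2.573))·2/0.0592 = -0.1014.
So 2·log[Tl⁺] = 1·log(0.011) − log Q = -1.9586 − (-0.1014) = -1.8572; log[Tl⁺] = -1.8572 / 2 = -0.9286; [Tl⁺] = 10^(-0.9286) ≈ 0.12 M.

0.12 M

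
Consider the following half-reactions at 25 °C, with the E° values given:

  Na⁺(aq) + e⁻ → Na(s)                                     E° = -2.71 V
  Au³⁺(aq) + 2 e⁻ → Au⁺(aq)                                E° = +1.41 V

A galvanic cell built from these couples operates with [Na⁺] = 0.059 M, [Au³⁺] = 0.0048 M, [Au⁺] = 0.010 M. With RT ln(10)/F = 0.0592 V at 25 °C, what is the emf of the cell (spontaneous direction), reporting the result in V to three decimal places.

+4.183 V

Au³⁺/Au⁺ is the cathode (higher E°), Na⁺/Na the anode: E°cell = +1.41 − (-2.71) = +4.12 V, n = 2.
Overall: Au³⁺(aq) + 2 Na(s) → Au⁺(aq) + 2 Na⁺(aq)
Q = [Au⁺]·[Na⁺]^2 / ([Au³⁺]); log Q = -2.140.
E = E° − (0.0592/n) log Q = +4.12 − (0.0592/2)(-2.140) = +4.183 V.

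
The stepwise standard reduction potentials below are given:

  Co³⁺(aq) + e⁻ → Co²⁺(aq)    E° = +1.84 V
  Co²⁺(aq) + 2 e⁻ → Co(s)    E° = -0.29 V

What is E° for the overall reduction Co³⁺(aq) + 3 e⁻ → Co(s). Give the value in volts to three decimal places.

Standard free energies of sequential steps add: ΔG°₃ = ΔG°₁ + ΔG°₂, so n₃E°₃ = n₁E°₁ + n₂E°₂.
E°₃ = (1×+1.84 + 2×-0.29) / 3 = (+1.260) / 3 = +0.420 V.

+0.420 V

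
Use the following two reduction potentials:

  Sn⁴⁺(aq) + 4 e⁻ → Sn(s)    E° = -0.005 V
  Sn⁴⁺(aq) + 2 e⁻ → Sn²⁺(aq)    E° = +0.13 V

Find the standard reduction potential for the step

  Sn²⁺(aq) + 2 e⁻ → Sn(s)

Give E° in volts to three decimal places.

Sequential free energies add, so n₃E°₃ = n₁E°₁ + n₂E°₂.
With n₃ = 4, and the known step contributing 2×(+0.13) V, the unknown satisfies 2·E° = 4×(-0.005) − 2×(+0.13) = -0.280.
E° = -0.280 / 2 = -0.140 V.

-0.140 V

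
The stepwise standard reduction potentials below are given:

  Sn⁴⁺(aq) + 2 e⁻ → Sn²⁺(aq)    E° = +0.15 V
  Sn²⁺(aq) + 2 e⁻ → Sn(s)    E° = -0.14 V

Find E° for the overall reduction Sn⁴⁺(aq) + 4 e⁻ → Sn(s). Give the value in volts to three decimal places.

+0.005 V

Adding the free-energy changes (−nFE°) of the two steps gives −n₃FE°₃ = −n₁FE°₁ − n₂FE°₂.
E°₃ = (2×+0.15 + 2×-0.14) / 4 = (+0.020) / 4 = +0.005 V.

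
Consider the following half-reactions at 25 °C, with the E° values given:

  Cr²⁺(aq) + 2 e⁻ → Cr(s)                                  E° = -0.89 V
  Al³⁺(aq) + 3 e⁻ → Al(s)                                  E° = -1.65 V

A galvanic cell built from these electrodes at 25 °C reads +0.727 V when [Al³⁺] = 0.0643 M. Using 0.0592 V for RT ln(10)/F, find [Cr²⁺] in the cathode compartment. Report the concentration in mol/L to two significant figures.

Cr²⁺/Cr is the cathode, Al³⁺/Al the anode: E°cell = +0.76 V, n = 6.
Overall reaction: 3 Cr²⁺(aq) + 2 Al(s) → 3 Cr(s) + 2 Al³⁺(aq); Q = [Al³⁺]^2/[Cr²⁺]^3.
From E = E° − (0.0592/n) log Q: log Q = (E° − E)·n/0.0592 = (+0.76 − (+0.727))·6/0.0592 = 3.3446.
So 3·log[Cr²⁺] = 2·log(0.0643) − log Q = -2.3836 − (3.3446) = -5.7282; log[Cr²⁺] = -5.7282 / 3 = -1.9094; [Cr²⁺] = 10^(-1.9094) ≈ 0.012 M.

0.012 M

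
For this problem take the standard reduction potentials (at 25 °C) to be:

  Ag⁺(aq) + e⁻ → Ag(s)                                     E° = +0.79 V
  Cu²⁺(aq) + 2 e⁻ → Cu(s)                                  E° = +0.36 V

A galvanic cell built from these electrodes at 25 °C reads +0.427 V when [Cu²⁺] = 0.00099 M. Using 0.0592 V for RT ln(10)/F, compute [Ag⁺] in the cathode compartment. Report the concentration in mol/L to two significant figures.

0.028 M

Ag⁺/Ag is the cathode, Cu²⁺/Cu the anode: E°cell = +0.43 V, n = 2.
Overall reaction: 2 Ag⁺(aq) + Cu(s) → 2 Ag(s) + Cu²⁺(aq); Q = [Cu²⁺]^1/[Ag⁺]^2.
From E = E° − (0.0592/n) log Q: log Q = (E° − E)·n/0.0592 = (+0.43 − (+0.427))·2/0.0592 = 0.1014.
So 2·log[Ag⁺] = 1·log(0.00099) − log Q = -3.0044 − (0.1014) = -3.1058; log[Ag⁺] = -3.1058 / 2 = -1.5529; [Ag⁺] = 10^(-1.5529) ≈ 0.028 M.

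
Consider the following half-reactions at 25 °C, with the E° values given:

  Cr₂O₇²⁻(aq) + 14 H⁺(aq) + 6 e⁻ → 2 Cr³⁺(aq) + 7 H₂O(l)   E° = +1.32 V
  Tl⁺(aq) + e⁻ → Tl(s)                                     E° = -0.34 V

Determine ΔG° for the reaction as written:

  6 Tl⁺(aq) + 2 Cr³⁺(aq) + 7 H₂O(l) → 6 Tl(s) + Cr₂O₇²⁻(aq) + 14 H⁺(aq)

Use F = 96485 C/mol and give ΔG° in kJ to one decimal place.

+961.0 kJ

As written, Tl⁺/Tl is reduced (cathode) and Cr₂O₇²⁻/Cr³⁺ is oxidised (anode), so E°cell = (-0.34) − (+1.32) = -1.66 V.
Balancing electrons gives n = 6.
ΔG° = −nFE° = −(6)(96485)(-1.66) = 960,991 J = +961.0 kJ.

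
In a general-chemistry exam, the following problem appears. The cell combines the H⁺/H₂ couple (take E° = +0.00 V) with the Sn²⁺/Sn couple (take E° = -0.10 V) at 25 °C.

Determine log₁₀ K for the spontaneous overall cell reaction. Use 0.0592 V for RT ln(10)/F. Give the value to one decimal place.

3.4

Cathode: H⁺/H₂; anode: Sn²⁺/Sn. E°cell = +0.10 V, n = 2.
log K = nE°cell / 0.0592 = (2)(+0.10) / 0.0592 = 3.4.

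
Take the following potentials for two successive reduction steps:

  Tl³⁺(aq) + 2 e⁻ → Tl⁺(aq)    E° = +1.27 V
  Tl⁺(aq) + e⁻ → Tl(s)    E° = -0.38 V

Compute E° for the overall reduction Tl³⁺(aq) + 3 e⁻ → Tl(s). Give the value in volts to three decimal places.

Standard free energies of sequential steps add: ΔG°₃ = ΔG°₁ + ΔG°₂, so n₃E°₃ = n₁E°₁ + n₂E°₂.
E°₃ = (2×+1.27 + 1×-0.38) / 3 = (+2.160) / 3 = +0.720 V.
Simply averaging or adding the two E° values would be wrong; the electron-weighted sum is required.

+0.720 V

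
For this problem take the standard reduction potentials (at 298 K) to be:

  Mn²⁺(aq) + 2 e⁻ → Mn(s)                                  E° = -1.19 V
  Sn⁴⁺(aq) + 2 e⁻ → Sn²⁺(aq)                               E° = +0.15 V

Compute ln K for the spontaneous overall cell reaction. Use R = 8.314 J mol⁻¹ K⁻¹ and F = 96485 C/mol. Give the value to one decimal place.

104.4

Cathode: Sn⁴⁺/Sn²⁺; anode: Mn²⁺/Mn. E°cell = (+0.15) − (-1.19) = +1.34 V, with n = 2.
ΔG° = −nFE° = −RT ln K, so ln K = nFE°/(RT) = (2)(96485)(+1.34) / ((8.314)(298)) = 104.368.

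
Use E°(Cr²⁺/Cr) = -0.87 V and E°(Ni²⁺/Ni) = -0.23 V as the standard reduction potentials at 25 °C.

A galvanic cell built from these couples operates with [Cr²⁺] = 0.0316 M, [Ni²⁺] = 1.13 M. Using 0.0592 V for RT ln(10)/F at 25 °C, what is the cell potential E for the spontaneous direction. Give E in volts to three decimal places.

Ni²⁺/Ni is the cathode (higher E°), Cr²⁺/Cr the anode: E°cell = -0.23 − (-0.87) = +0.64 V, n = 2.
Overall: Ni²⁺(aq) + Cr(s) → Ni(s) + Cr²⁺(aq)
Q = [Cr²⁺] / ([Ni²⁺]); log Q = -1.553.
E = E° − (0.0592/n) log Q = +0.64 − (0.0592/2)(-1.553) = +0.686 V.

+0.686 V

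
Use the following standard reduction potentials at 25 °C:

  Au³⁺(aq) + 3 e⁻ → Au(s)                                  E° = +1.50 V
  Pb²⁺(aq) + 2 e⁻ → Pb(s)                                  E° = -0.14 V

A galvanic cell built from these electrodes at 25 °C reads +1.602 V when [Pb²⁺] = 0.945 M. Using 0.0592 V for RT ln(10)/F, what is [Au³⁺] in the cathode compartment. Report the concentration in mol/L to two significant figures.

Au³⁺/Au is the cathode, Pb²⁺/Pb the anode: E°cell = +1.64 V, n = 6.
Overall reaction: 2 Au³⁺(aq) + 3 Pb(s) → 2 Au(s) + 3 Pb²⁺(aq); Q = [Pb²⁺]^3/[Au³⁺]^2.
From E = E° − (0.0592/n) log Q: log Q = (E° − E)·n/0.0592 = (+1.64 − (+1.602))·6/0.0592 = 3.8514.
So 2·log[Au³⁺] = 3·log(0.945) − log Q = -0.0737 − (3.8514) = -3.9251; log[Au³⁺] = -3.9251 / 2 = -1.9626; [Au³⁺] = 10^(-1.9626) ≈ 0.011 M.

0.011 M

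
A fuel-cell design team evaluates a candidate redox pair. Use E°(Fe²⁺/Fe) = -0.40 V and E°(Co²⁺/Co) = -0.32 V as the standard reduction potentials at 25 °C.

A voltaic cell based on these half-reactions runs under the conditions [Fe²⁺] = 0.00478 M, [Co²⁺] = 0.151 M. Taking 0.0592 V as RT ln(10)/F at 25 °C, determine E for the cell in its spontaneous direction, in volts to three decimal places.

Co²⁺/Co is the cathode (higher E°), Fe²⁺/Fe the anode: E°cell = -0.32 − (-0.40) = +0.08 V, n = 2.
Overall: Co²⁺(aq) + Fe(s) → Co(s) + Fe²⁺(aq)
Q = [Fe²⁺] / ([Co²⁺]); log Q = -1.500.
E = E° − (0.0592/n) log Q = +0.08 − (0.0592/2)(-1.500) = +0.124 V.

+0.124 V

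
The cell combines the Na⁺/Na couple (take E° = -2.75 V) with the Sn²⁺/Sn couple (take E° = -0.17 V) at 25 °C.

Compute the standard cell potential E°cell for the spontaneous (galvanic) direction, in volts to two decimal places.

The Sn²⁺/Sn couple has the higher reduction potential, so it is the cathode; Na⁺/Na is oxidised at the anode.
E°cell = E°(cathode) − E°(anode) = (-0.17) − (-2.75) = +2.58 V.
Since E°cell > 0, the reaction is spontaneous under standard conditions.

+2.58 V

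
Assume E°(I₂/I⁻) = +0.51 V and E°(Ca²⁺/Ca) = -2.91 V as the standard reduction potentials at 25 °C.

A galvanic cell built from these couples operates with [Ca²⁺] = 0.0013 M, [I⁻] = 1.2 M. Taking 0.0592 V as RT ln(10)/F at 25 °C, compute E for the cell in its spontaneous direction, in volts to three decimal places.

+3.501 V

I₂/I⁻ is the cathode (higher E°), Ca²⁺/Ca the anode: E°cell = +0.51 − (-2.91) = +3.42 V, n = 2.
Overall: I₂(s) + Ca(s) → 2 I⁻(aq) + Ca²⁺(aq)
Q = [I⁻]^2·[Ca²⁺]; log Q = -2.728.
E = E° − (0.0592/n) log Q = +3.42 − (0.0592/2)(-2.728) = +3.501 V.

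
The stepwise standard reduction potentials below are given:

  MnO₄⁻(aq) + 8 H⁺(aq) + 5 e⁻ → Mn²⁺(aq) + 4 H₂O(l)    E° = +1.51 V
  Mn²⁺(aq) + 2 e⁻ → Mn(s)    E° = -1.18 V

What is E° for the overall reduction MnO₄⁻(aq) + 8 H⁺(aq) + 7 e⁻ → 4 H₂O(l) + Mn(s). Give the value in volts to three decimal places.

Standard free energies of sequential steps add: ΔG°₃ = ΔG°₁ + ΔG°₂, so n₃E°₃ = n₁E°₁ + n₂E°₂.
E°₃ = (5×+1.51 + 2×-1.18) / 7 = (+5.190) / 7 = +0.741 V.

+0.741 V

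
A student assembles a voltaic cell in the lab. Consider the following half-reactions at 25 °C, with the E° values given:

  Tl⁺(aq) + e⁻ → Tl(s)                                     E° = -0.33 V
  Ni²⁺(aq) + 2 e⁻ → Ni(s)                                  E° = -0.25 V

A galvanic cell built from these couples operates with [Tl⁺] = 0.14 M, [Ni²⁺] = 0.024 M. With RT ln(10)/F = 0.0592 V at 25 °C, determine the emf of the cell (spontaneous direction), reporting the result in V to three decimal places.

Ni²⁺/Ni is the cathode (higher E°), Tl⁺/Tl the anode: E°cell = -0.25 − (-0.33) = +0.08 V, n = 2.
Overall: Ni²⁺(aq) + 2 Tl(s) → Ni(s) + 2 Tl⁺(aq)
Q = [Tl⁺]^2 / ([Ni²⁺]); log Q = -0.088.
E = E° − (0.0592/n) log Q = +0.08 − (0.0592/2)(-0.088) = +0.083 V.

+0.083 V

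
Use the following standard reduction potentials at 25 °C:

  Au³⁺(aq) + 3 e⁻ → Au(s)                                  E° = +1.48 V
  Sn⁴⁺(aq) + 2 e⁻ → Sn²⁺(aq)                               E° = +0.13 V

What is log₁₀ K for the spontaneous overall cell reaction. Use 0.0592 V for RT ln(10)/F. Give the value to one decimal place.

Cathode: Au³⁺/Au; anode: Sn⁴⁺/Sn²⁺. E°cell = +1.35 V, n = 6.
log K = nE°cell / 0.0592 = (6)(+1.35) / 0.0592 = 136.8.

136.8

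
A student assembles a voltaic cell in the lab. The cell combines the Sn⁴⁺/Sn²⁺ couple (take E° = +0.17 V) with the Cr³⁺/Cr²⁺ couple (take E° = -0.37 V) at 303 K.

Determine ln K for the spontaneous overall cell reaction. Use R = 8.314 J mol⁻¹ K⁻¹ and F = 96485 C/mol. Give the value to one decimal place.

Cathode: Sn⁴⁺/Sn²⁺; anode: Cr³⁺/Cr²⁺. E°cell = (+0.17) − (-0.37) = +0.54 V, with n = 2.
ΔG° = −nFE° = −RT ln K, so ln K = nFE°/(RT) = (2)(96485)(+0.54) / ((8.314)(303)) = 41.365.

41.4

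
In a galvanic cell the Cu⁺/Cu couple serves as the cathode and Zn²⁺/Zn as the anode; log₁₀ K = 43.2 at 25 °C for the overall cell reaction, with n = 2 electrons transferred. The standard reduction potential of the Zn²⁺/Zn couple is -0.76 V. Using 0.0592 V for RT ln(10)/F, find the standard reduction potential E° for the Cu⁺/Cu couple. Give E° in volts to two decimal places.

E°cell = (0.0592/n)·log K = (0.0592/2)(43.2) = +1.279 V.
Since Cu⁺/Cu is the cathode and Zn²⁺/Zn the anode, E°cell = E°(Cu⁺/Cu) − E°(Zn²⁺/Zn).
So E°(Cu⁺/Cu) = E°cell + E°(Zn²⁺/Zn) = +1.279 + (-0.76) = +0.52 V.

+0.52 V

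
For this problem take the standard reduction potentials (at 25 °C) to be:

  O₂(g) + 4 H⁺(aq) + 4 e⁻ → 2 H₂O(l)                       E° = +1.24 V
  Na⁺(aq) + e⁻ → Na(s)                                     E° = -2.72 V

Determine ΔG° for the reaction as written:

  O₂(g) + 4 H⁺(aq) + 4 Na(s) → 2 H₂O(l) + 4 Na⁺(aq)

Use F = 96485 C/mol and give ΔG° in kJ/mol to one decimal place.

As written, O₂/H₂O is reduced (cathode) and Na⁺/Na is oxidised (anode), so E°cell = (+1.24) − (-2.72) = +3.96 V.
Balancing electrons gives n = 4.
ΔG° = −nFE° = −(4)(96485)(+3.96) = -1,528,322 J = -1528.3 kJ/mol.

-1528.3 kJ/mol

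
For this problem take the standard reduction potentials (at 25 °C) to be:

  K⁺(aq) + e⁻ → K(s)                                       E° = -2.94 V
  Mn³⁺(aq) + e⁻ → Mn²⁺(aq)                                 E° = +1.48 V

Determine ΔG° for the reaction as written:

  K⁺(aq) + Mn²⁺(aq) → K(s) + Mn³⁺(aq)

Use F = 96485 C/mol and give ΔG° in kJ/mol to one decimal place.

+426.5 kJ/mol

As written, K⁺/K is reduced (cathode) and Mn³⁺/Mn²⁺ is oxidised (anode), so E°cell = (-2.94) − (+1.48) = -4.42 V.
Balancing electrons gives n = 1.
ΔG° = −nFE° = −(1)(96485)(-4.42) = 426,464 J = +426.5 kJ/mol.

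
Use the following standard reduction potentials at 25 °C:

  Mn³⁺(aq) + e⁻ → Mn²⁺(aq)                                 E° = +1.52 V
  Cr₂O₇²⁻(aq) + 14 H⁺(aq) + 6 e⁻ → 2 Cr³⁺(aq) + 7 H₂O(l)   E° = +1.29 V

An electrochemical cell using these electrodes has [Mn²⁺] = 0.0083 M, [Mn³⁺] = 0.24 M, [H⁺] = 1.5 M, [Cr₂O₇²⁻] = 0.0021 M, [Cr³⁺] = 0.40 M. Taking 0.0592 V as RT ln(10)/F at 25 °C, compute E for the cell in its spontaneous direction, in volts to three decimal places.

+0.311 V

Mn³⁺/Mn²⁺ is the cathode (higher E°), Cr₂O₇²⁻/Cr³⁺ the anode: E°cell = +1.52 − (+1.29) = +0.23 V, n = 6.
Overall: 6 Mn³⁺(aq) + 2 Cr³⁺(aq) + 7 H₂O(l) → 6 Mn²⁺(aq) + Cr₂O₇²⁻(aq) + 14 H⁺(aq)
Q = [Mn²⁺]^6·[Cr₂O₇²⁻]·[H⁺]^14 / ([Mn³⁺]^6·[Cr³⁺]^2); log Q = -8.183.
E = E° − (0.0592/n) log Q = +0.23 − (0.0592/6)(-8.183) = +0.311 V.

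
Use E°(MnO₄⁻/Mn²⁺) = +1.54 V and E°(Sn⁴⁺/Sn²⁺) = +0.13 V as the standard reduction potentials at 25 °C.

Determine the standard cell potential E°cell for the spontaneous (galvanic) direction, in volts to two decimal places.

+1.41 V

The MnO₄⁻/Mn²⁺ couple has the higher reduction potential, so it is the cathode; Sn⁴⁺/Sn²⁺ is oxidised at the anode.
E°cell = E°(cathode) − E°(anode) = (+1.54) − (+0.13) = +1.41 V.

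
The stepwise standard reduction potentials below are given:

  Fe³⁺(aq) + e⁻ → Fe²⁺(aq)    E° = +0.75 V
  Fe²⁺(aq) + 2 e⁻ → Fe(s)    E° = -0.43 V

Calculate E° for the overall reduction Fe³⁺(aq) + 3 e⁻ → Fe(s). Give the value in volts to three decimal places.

-0.037 V

Since ΔG° = −nFE° is additive over sequential reductions, n₃E°₃ = n₁E°₁ + n₂E°₂.
E°₃ = (1×+0.75 + 2×-0.43) / 3 = (-0.110) / 3 = -0.037 V.
E° values themselves are not directly additive — weighting by electron count is essential.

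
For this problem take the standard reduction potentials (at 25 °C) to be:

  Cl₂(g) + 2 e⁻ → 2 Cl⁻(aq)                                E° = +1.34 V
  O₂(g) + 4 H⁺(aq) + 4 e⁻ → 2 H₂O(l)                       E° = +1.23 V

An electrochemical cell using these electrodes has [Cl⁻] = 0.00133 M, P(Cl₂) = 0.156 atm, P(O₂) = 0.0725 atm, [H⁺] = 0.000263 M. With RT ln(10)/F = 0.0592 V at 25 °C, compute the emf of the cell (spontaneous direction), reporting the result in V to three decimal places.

Cl₂/Cl⁻ is the cathode (higher E°), O₂/H₂O the anode: E°cell = +1.34 − (+1.23) = +0.11 V, n = 4.
Overall: 2 Cl₂(g) + 2 H₂O(l) → 4 Cl⁻(aq) + O₂(g) + 4 H⁺(aq)
Q = [Cl⁻]^4·P(O₂)·[H⁺]^4 / (P(Cl₂)^2); log Q = -25.351.
E = E° − (0.0592/n) log Q = +0.11 − (0.0592/4)(-25.351) = +0.485 V.

+0.485 V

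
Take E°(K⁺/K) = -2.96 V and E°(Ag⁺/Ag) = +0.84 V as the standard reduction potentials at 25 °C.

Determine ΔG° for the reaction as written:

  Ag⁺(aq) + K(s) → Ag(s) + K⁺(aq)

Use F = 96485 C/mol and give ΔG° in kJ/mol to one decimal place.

As written, Ag⁺/Ag is reduced (cathode) and K⁺/K is oxidised (anode), so E°cell = (+0.84) − (-2.96) = +3.80 V.
Balancing electrons gives n = 1.
ΔG° = −nFE° = −(1)(96485)(+3.80) = -366,643 J = -366.6 kJ/mol.

-366.6 kJ/mol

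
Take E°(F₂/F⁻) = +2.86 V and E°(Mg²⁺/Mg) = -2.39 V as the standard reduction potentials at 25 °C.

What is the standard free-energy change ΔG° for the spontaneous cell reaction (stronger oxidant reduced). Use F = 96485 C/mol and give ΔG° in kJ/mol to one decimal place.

-1013.1 kJ/mol

F₂/F⁻ (E° = +2.86 V) is the cathode; Mg²⁺/Mg (E° = -2.39 V) is the anode, so E°cell = +5.25 V.
Balancing electrons gives n = 2 (lcm of 2 and 2).
ΔG° = −nFE° = −(2)(96485)(+5.25) = -1,013,092 J = -1013.1 kJ/mol.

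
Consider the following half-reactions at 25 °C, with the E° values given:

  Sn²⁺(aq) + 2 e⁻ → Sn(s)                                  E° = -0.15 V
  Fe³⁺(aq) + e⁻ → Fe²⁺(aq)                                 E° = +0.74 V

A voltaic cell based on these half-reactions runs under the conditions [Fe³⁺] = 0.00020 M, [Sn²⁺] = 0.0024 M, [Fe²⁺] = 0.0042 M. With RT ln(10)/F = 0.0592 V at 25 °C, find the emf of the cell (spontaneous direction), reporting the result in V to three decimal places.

Fe³⁺/Fe²⁺ is the cathode (higher E°), Sn²⁺/Sn the anode: E°cell = +0.74 − (-0.15) = +0.89 V, n = 2.
Overall: 2 Fe³⁺(aq) + Sn(s) → 2 Fe²⁺(aq) + Sn²⁺(aq)
Q = [Fe²⁺]^2·[Sn²⁺] / ([Fe³⁺]^2); log Q = 0.025.
E = E° − (0.0592/n) log Q = +0.89 − (0.0592/2)(0.025) = +0.889 V.

+0.889 V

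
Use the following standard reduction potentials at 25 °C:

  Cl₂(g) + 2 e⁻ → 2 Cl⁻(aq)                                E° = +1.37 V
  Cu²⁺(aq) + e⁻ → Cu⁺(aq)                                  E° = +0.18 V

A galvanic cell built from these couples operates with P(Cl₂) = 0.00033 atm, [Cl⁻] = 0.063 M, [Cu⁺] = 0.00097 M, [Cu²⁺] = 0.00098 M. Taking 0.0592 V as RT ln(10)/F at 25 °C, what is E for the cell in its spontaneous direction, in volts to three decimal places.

Cl₂/Cl⁻ is the cathode (higher E°), Cu²⁺/Cu⁺ the anode: E°cell = +1.37 − (+0.18) = +1.19 V, n = 2.
Overall: Cl₂(g) + 2 Cu⁺(aq) → 2 Cl⁻(aq) + 2 Cu²⁺(aq)
Q = [Cl⁻]^2·[Cu²⁺]^2 / (P(Cl₂)·[Cu⁺]^2); log Q = 1.089.
E = E° − (0.0592/n) log Q = +1.19 − (0.0592/2)(1.089) = +1.158 V.

+1.158 V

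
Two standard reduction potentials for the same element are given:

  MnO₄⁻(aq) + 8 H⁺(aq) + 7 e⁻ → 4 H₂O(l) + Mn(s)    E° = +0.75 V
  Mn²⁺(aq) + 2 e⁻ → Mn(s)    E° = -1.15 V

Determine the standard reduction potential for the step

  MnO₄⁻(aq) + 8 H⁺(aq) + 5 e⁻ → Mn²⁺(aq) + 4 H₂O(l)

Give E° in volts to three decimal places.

+1.510 V

Sequential free energies add, so n₃E°₃ = n₁E°₁ + n₂E°₂.
With n₃ = 7, and the known step contributing 2×(-1.15) V, the unknown satisfies 5·E° = 7×(+0.75) − 2×(-1.15) = +7.550.
E° = +7.550 / 5 = +1.510 V.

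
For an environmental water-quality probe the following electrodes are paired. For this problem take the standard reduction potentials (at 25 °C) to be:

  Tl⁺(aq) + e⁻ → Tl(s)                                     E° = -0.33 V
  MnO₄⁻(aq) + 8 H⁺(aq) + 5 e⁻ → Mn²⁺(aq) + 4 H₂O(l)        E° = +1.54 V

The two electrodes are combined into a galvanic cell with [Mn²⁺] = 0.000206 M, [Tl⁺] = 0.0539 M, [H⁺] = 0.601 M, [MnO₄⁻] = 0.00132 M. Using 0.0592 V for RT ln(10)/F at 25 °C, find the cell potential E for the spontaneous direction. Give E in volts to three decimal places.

+1.934 V

MnO₄⁻/Mn²⁺ is the cathode (higher E°), Tl⁺/Tl the anode: E°cell = +1.54 − (-0.33) = +1.87 V, n = 5.
Overall: MnO₄⁻(aq) + 8 H⁺(aq) + 5 Tl(s) → Mn²⁺(aq) + 4 H₂O(l) + 5 Tl⁺(aq)
Q = [Mn²⁺]·[Tl⁺]^5 / ([MnO₄⁻]·[H⁺]^8); log Q = -5.380.
E = E° − (0.0592/n) log Q = +1.87 − (0.0592/5)(-5.380) = +1.934 V.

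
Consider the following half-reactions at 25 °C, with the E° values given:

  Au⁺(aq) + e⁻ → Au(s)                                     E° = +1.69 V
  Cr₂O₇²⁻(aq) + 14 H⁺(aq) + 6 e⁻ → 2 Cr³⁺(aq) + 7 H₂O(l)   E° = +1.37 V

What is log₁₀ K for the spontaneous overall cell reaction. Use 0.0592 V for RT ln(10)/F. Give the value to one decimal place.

Cathode: Au⁺/Au; anode: Cr₂O₇²⁻/Cr³⁺. E°cell = +0.32 V, n = 6.
log K = nE°cell / 0.0592 = (6)(+0.32) / 0.0592 = 32.4.

32.4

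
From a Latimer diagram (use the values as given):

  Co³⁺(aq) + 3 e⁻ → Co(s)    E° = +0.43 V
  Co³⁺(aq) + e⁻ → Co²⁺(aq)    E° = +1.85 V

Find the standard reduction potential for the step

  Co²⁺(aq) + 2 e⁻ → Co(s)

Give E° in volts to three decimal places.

Sequential free energies add, so n₃E°₃ = n₁E°₁ + n₂E°₂.
With n₃ = 3, and the known step contributing 1×(+1.85) V, the unknown satisfies 2·E° = 3×(+0.43) − 1×(+1.85) = -0.560.
E° = -0.560 / 2 = -0.280 V.

-0.280 V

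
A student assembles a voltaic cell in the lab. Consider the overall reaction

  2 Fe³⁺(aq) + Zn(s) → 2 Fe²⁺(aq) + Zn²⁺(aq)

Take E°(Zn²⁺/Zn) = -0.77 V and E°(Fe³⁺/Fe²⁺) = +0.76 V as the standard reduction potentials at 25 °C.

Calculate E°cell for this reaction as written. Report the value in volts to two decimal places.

The Fe³⁺/Fe²⁺ couple has the higher reduction potential, so it is the cathode; Zn²⁺/Zn is oxidised at the anode.
E°cell = E°(cathode) − E°(anode) = (+0.76) − (-0.77) = +1.53 V.
Since E°cell > 0, the reaction is spontaneous under standard conditions.

+1.53 V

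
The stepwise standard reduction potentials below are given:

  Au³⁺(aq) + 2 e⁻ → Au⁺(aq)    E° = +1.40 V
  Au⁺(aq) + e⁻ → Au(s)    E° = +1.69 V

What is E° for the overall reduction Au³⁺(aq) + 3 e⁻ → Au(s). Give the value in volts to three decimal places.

Adding the free-energy changes (−nFE°) of the two steps gives −n₃FE°₃ = −n₁FE°₁ − n₂FE°₂.
E°₃ = (2×+1.40 + 1×+1.69) / 3 = (+4.490) / 3 = +1.497 V.

+1.497 V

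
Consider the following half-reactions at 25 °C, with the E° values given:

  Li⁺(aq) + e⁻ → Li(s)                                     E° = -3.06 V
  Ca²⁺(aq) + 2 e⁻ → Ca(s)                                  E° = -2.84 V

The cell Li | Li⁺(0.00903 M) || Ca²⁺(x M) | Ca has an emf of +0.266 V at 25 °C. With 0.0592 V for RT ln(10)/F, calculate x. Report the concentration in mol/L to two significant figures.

Ca²⁺/Ca is the cathode, Li⁺/Li the anode: E°cell = +0.22 V, n = 2.
Overall reaction: Ca²⁺(aq) + 2 Li(s) → Ca(s) + 2 Li⁺(aq); Q = [Li⁺]^2/[Ca²⁺]^1.
From E = E° − (0.0592/n) log Q: log Q = (E° − E)·n/0.0592 = (+0.22 − (+0.266))·2/0.0592 = -1.5541.
So 1·log[Ca²⁺] = 2·log(0.00903) − log Q = -4.0886 − (-1.5541) = -2.5345; [Ca²⁺] = 10^(-2.5345) ≈ 0.0029 M.

0.0029 M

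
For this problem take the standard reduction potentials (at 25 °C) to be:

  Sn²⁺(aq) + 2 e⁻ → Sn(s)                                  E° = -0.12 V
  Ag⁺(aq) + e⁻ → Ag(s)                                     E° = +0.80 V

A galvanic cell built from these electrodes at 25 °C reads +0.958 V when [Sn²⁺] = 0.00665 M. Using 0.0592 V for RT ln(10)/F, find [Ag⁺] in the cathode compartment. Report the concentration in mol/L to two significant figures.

Ag⁺/Ag is the cathode, Sn²⁺/Sn the anode: E°cell = +0.92 V, n = 2.
Overall reaction: 2 Ag⁺(aq) + Sn(s) → 2 Ag(s) + Sn²⁺(aq); Q = [Sn²⁺]^1/[Ag⁺]^2.
From E = E° − (0.0592/n) log Q: log Q = (E° − E)·n/0.0592 = (+0.92 − (+0.958))·2/0.0592 = -1.2838.
So 2·log[Ag⁺] = 1·log(0.00665) − log Q = -2.1772 − (-1.2838) = -0.8934; log[Ag⁺] = -0.8934 / 2 = -0.4467; [Ag⁺] = 10^(-0.4467) ≈ 0.36 M.

0.36 M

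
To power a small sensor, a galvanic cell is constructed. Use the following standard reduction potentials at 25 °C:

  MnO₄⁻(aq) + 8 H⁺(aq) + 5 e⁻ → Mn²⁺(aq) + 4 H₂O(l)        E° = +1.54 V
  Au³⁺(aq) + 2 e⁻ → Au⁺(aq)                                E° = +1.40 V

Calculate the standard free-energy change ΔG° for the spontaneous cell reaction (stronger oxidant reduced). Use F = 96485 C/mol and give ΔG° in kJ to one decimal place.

-135.1 kJ

MnO₄⁻/Mn²⁺ (E° = +1.54 V) is the cathode; Au³⁺/Au⁺ (E° = +1.40 V) is the anode, so E°cell = +0.14 V.
Balancing electrons gives n = 10 (lcm of 5 and 2).
ΔG° = −nFE° = −(10)(96485)(+0.14) = -135,079 J = -135.1 kJ.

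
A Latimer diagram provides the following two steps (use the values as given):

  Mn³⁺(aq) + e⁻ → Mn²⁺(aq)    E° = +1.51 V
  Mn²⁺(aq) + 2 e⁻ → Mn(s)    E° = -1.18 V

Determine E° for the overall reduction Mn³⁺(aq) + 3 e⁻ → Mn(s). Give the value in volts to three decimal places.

Standard free energies of sequential steps add: ΔG°₃ = ΔG°₁ + ΔG°₂, so n₃E°₃ = n₁E°₁ + n₂E°₂.
E°₃ = (1×+1.51 + 2×-1.18) / 3 = (-0.850) / 3 = -0.283 V.
Simply averaging or adding the two E° values would be wrong; the electron-weighted sum is required.

-0.283 V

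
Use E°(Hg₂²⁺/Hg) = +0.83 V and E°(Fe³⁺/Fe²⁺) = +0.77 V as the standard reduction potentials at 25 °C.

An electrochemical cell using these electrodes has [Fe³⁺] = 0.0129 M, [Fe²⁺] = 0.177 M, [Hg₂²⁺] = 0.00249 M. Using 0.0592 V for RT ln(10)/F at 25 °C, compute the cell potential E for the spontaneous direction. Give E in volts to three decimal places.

+0.050 V

Hg₂²⁺/Hg is the cathode (higher E°), Fe³⁺/Fe²⁺ the anode: E°cell = +0.83 − (+0.77) = +0.06 V, n = 2.
Overall: Hg₂²⁺(aq) + 2 Fe²⁺(aq) → 2 Hg(l) + 2 Fe³⁺(aq)
Q = [Fe³⁺]^2 / ([Hg₂²⁺]·[Fe²⁺]^2); log Q = 0.329.
E = E° − (0.0592/n) log Q = +0.06 − (0.0592/2)(0.329) = +0.050 V.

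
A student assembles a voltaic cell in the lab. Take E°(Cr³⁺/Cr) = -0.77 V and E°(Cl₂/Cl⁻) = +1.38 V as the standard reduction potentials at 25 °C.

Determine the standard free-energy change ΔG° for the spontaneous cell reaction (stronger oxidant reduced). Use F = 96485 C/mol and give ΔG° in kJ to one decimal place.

-1244.7 kJ

Cl₂/Cl⁻ (E° = +1.38 V) is the cathode; Cr³⁺/Cr (E° = -0.77 V) is the anode, so E°cell = +2.15 V.
Balancing electrons gives n = 6 (lcm of 2 and 3).
ΔG° = −nFE° = −(6)(96485)(+2.15) = -1,244,656 J = -1244.7 kJ.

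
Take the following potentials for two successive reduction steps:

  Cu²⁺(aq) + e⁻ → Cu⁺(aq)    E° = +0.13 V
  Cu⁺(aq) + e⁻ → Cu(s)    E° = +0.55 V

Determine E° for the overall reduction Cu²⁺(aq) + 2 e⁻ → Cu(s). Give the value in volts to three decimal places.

+0.340 V

Standard free energies of sequential steps add: ΔG°₃ = ΔG°₁ + ΔG°₂, so n₃E°₃ = n₁E°₁ + n₂E°₂.
E°₃ = (1×+0.13 + 1×+0.55) / 2 = (+0.680) / 2 = +0.340 V.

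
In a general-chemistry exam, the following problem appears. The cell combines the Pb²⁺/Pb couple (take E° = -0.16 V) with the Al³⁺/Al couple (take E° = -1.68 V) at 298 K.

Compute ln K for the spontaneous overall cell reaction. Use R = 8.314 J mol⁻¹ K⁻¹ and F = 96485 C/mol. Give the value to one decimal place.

Cathode: Pb²⁺/Pb; anode: Al³⁺/Al. E°cell = (-0.16) − (-1.68) = +1.52 V, with n = 6.
ΔG° = −nFE° = −RT ln K, so ln K = nFE°/(RT) = (6)(96485)(+1.52) / ((8.314)(298)) = 355.164.

355.2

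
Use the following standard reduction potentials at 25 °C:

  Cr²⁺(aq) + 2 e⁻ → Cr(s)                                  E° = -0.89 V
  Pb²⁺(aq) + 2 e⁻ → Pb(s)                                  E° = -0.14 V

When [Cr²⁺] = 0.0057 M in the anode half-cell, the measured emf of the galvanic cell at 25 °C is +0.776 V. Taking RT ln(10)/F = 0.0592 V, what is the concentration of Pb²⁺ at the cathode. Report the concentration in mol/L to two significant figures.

Pb²⁺/Pb is the cathode, Cr²⁺/Cr the anode: E°cell = +0.75 V, n = 2.
Overall reaction: Pb²⁺(aq) + Cr(s) → Pb(s) + Cr²⁺(aq); Q = [Cr²⁺]^1/[Pb²⁺]^1.
From E = E° − (0.0592/n) log Q: log Q = (E° − E)·n/0.0592 = (+0.75 − (+0.776))·2/0.0592 = -0.8784.
So 1·log[Pb²⁺] = 1·log(0.0057) − log Q = -2.2441 − (-0.8784) = -1.3657; [Pb²⁺] = 10^(-1.3657) ≈ 0.043 M.

0.043 M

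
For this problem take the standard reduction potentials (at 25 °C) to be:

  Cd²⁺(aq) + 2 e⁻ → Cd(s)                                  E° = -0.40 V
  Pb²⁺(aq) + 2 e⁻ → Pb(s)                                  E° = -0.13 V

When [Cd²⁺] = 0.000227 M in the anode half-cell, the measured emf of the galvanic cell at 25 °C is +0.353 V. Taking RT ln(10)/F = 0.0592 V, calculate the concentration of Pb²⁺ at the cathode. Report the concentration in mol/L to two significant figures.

Pb²⁺/Pb is the cathode, Cd²⁺/Cd the anode: E°cell = +0.27 V, n = 2.
Overall reaction: Pb²⁺(aq) + Cd(s) → Pb(s) + Cd²⁺(aq); Q = [Cd²⁺]^1/[Pb²⁺]^1.
From E = E° − (0.0592/n) log Q: log Q = (E° − E)·n/0.0592 = (+0.27 − (+0.353))·2/0.0592 = -2.8041.
So 1·log[Pb²⁺] = 1·log(0.000227) − log Q = -3.6440 − (-2.8041) = -0.8399; [Pb²⁺] = 10^(-0.8399) ≈ 0.14 M.

0.14 M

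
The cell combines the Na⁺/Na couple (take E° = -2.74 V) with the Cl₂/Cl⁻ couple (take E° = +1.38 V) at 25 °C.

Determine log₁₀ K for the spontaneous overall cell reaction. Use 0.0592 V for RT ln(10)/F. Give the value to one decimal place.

Cathode: Cl₂/Cl⁻; anode: Na⁺/Na. E°cell = +4.12 V, n = 2.
log K = nE°cell / 0.0592 = (2)(+4.12) / 0.0592 = 139.2.

139.2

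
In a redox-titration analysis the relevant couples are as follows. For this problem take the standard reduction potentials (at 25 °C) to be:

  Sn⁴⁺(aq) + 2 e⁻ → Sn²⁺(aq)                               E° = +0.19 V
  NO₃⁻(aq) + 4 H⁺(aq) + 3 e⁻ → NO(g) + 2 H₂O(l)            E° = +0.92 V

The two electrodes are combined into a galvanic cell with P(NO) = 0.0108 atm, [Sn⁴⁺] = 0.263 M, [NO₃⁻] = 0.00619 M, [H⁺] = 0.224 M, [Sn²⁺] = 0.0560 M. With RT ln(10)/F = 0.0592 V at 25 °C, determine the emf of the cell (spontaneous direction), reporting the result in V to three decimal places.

NO₃⁻/NO is the cathode (higher E°), Sn⁴⁺/Sn²⁺ the anode: E°cell = +0.92 − (+0.19) = +0.73 V, n = 6.
Overall: 2 NO₃⁻(aq) + 8 H⁺(aq) + 3 Sn²⁺(aq) → 2 NO(g) + 4 H₂O(l) + 3 Sn⁴⁺(aq)
Q = P(NO)^2·[Sn⁴⁺]^3 / ([NO₃⁻]^2·[H⁺]^8·[Sn²⁺]^3); log Q = 7.697.
E = E° − (0.0592/n) log Q = +0.73 − (0.0592/6)(7.697) = +0.654 V.

+0.654 V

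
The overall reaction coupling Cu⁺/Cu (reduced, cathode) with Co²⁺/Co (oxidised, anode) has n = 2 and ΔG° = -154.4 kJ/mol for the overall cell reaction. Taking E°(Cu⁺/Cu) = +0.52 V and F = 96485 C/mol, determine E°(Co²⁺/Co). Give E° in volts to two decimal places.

-0.28 V

E°cell = −ΔG°/(nF) = −(-154.4×10³)/((2)(96485)) = +0.800 V.
Since Cu⁺/Cu is the cathode and Co²⁺/Co the anode, E°cell = E°(Cu⁺/Cu) − E°(Co²⁺/Co).
So E°(Co²⁺/Co) = E°(Cu⁺/Cu) − E°cell = (+0.52) − (+0.800) = -0.28 V.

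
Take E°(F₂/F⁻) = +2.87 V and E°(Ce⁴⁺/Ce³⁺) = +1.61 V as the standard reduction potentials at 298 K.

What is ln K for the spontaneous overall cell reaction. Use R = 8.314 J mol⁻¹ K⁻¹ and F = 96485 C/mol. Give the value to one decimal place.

Cathode: F₂/F⁻; anode: Ce⁴⁺/Ce³⁺. E°cell = (+2.87) − (+1.61) = +1.26 V, with n = 2.
ΔG° = −nFE° = −RT ln K, so ln K = nFE°/(RT) = (2)(96485)(+1.26) / ((8.314)(298)) = 98.137.

98.1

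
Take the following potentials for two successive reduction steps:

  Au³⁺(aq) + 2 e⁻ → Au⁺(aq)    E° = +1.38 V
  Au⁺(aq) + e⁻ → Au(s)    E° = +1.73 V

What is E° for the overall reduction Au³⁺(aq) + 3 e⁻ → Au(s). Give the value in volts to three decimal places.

+1.497 V

Since ΔG° = −nFE° is additive over sequential reductions, n₃E°₃ = n₁E°₁ + n₂E°₂.
E°₃ = (2×+1.38 + 1×+1.73) / 3 = (+4.490) / 3 = +1.497 V.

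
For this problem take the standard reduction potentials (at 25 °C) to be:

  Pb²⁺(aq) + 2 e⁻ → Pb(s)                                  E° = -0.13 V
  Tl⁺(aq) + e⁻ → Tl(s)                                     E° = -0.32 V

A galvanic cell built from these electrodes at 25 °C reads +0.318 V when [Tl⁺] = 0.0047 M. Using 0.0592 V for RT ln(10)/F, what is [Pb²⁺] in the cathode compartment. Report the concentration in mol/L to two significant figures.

Pb²⁺/Pb is the cathode, Tl⁺/Tl the anode: E°cell = +0.19 V, n = 2.
Overall reaction: Pb²⁺(aq) + 2 Tl(s) → Pb(s) + 2 Tl⁺(aq); Q = [Tl⁺]^2/[Pb²⁺]^1.
From E = E° − (0.0592/n) log Q: log Q = (E° − E)·n/0.0592 = (+0.19 − (+0.318))·2/0.0592 = -4.3243.
So 1·log[Pb²⁺] = 2·log(0.0047) − log Q = -4.6558 − (-4.3243) = -0.3315; [Pb²⁺] = 10^(-0.3315) ≈ 0.47 M.

0.47 M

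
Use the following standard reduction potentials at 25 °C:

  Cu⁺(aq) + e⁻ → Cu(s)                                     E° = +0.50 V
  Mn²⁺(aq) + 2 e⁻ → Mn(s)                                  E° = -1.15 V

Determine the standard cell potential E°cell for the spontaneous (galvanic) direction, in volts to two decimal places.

+1.65 V

The Cu⁺/Cu couple has the higher reduction potential, so it is the cathode; Mn²⁺/Mn is oxidised at the anode.
E°cell = E°(cathode) − E°(anode) = (+0.50) − (-1.15) = +1.65 V.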